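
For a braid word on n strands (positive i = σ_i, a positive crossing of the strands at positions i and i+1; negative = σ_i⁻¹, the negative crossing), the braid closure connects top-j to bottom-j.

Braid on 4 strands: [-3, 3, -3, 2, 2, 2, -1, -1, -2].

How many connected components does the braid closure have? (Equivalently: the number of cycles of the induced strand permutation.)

Track the strand permutation on 4 strands, starting from identity.
  step 1: s3^-1 swaps positions 3,4 -> [1 2 4 3]
  step 2: s3 swaps positions 3,4 -> [1 2 3 4]
  step 3: s3^-1 swaps positions 3,4 -> [1 2 4 3]
  step 4: s2 swaps positions 2,3 -> [1 4 2 3]
  step 5: s2 swaps positions 2,3 -> [1 2 4 3]
  step 6: s2 swaps positions 2,3 -> [1 4 2 3]
  step 7: s1^-1 swaps positions 1,2 -> [4 1 2 3]
  step 8: s1^-1 swaps positions 1,2 -> [1 4 2 3]
  step 9: s2^-1 swaps positions 2,3 -> [1 2 4 3]
Final permutation (position -> original strand): [1 2 4 3]
Closure components = cycle count of this permutation = 3.

Answer: 3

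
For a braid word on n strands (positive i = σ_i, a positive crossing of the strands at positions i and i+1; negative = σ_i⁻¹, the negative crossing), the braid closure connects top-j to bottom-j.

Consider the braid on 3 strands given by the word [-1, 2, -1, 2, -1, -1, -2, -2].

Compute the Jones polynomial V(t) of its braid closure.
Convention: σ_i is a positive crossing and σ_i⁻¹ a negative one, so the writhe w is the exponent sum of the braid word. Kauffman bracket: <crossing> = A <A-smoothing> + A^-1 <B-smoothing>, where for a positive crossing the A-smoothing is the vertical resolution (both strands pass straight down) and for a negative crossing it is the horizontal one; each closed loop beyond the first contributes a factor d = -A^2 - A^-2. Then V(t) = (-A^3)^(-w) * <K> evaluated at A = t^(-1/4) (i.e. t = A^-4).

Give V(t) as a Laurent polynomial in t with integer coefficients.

2*t^-1 - 2*t^-2 + 3*t^-3 - 3*t^-4 + 2*t^-5 - 2*t^-6 + t^-7

Derivation:
Braid: s1^-1 s2 s1^-1 s2 s1^-1 s1^-1 s2^-1 s2^-1 on 3 strands, 8 crossings.
Writhe w = (#positive) - (#negative) = 2 - 6 = -4.
State-sum expansion of <K>. There are 2^8 = 256 states.
Each crossing splits two ways (0=vertical, 1=horizontal). The state's weight is A^(#A-smoothings - #B-smoothings) * d^(loops - 1).
Tabulate the states by total A-exponent and number of loops L (A-exp: L × count):
  A^8: L=5 ×1
  A^6: L=4 ×8
  A^4: L=3 ×26, L=5 ×2
  A^2: L=2 ×41, L=4 ×15
  A^0: L=1 ×26, L=3 ×43, L=5 ×1
  A^-2: L=2 ×47, L=4 ×9
  A^-4: L=1 ×11, L=3 ×16, L=5 ×1
  A^-6: L=2 ×6, L=4 ×2
  A^-8: L=3 ×1
Each group contributes A^e * Σ count * d^(L-1):
Powers of d = -A^2 - A^-2: d^2 = A^4 + 2 + A^-4; d^3 = -A^6 - 3*A^2 - 3*A^-2 - A^-6; d^4 = A^8 + 4*A^4 + 6 + 4*A^-4 + A^-8.
  A^8 * (d^4) = A^16 + 4*A^12 + 6*A^8 + 4*A^4 + 1
  A^6 * (8*d^3) = -8*A^12 - 24*A^8 - 24*A^4 - 8
  A^4 * (26*d^2 + 2*d^4) = 2*A^12 + 34*A^8 + 64*A^4 + 34 + 2*A^-4
  A^2 * (41*d + 15*d^3) = -15*A^8 - 86*A^4 - 86 - 15*A^-4
  A^0 * (26 + 43*d^2 + d^4) = A^8 + 47*A^4 + 118 + 47*A^-4 + A^-8
  A^-2 * (47*d + 9*d^3) = -9*A^4 - 74 - 74*A^-4 - 9*A^-8
  A^-4 * (11 + 16*d^2 + d^4) = A^4 + 20 + 49*A^-4 + 20*A^-8 + A^-12
  A^-6 * (6*d + 2*d^3) = -2 - 12*A^-4 - 12*A^-8 - 2*A^-12
  A^-8 * (d^2) = A^-4 + 2*A^-8 + A^-12
Summing the groups: <K> = A^16 - 2*A^12 + 2*A^8 - 3*A^4 + 3 - 2*A^-4 + 2*A^-8
Normalise by the writhe: (-A^3)^(-w) = (-A^3)^(4) = A^12, so f(A) = A^12 * <K> = A^28 - 2*A^24 + 2*A^20 - 3*A^16 + 3*A^12 - 2*A^8 + 2*A^4.
Substitute A = t^(-1/4), i.e. A^e → t^(-e/4): V(t) = 2*t^-1 - 2*t^-2 + 3*t^-3 - 3*t^-4 + 2*t^-5 - 2*t^-6 + t^-7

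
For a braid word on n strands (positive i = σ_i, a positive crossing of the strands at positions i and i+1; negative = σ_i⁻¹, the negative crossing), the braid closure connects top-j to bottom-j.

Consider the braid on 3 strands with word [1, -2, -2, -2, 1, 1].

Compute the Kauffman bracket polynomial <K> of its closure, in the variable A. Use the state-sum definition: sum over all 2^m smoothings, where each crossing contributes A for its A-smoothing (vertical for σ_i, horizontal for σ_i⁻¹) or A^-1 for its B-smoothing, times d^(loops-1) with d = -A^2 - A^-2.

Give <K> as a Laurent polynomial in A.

-A^12 + A^8 - A^4 + 3 - A^-4 + A^-8 - A^-12

Derivation:
Braid: s1 s2^-1 s2^-1 s2^-1 s1 s1 on 3 strands, 6 crossings.
Writhe w = (#positive) - (#negative) = 3 - 3 = 0.
State-sum expansion of <K>. There are 2^6 = 64 states.
For each crossing: s=0 is the vertical smoothing, s=1 horizontal. Crossing k contributes A^(sign_k * (1 - 2*s_k)); loop factor d = -A^2 - A^-2.
Tabulate the states by total A-exponent and number of loops L (A-exp: L × count):
  A^6: L=4 ×1
  A^4: L=3 ×6
  A^2: L=2 ×12, L=4 ×3
  A^0: L=1 ×9, L=3 ×10, L=5 ×1
  A^-2: L=2 ×12, L=4 ×3
  A^-4: L=3 ×6
  A^-6: L=4 ×1
Each group contributes A^e * Σ count * d^(L-1):
Powers of d = -A^2 - A^-2: d^2 = A^4 + 2 + A^-4; d^3 = -A^6 - 3*A^2 - 3*A^-2 - A^-6; d^4 = A^8 + 4*A^4 + 6 + 4*A^-4 + A^-8.
  A^6 * (d^3) = -A^12 - 3*A^8 - 3*A^4 - 1
  A^4 * (6*d^2) = 6*A^8 + 12*A^4 + 6
  A^2 * (12*d + 3*d^3) = -3*A^8 - 21*A^4 - 21 - 3*A^-4
  A^0 * (9 + 10*d^2 + d^4) = A^8 + 14*A^4 + 35 + 14*A^-4 + A^-8
  A^-2 * (12*d + 3*d^3) = -3*A^4 - 21 - 21*A^-4 - 3*A^-8
  A^-4 * (6*d^2) = 6 + 12*A^-4 + 6*A^-8
  A^-6 * (d^3) = -1 - 3*A^-4 - 3*A^-8 - A^-12
Summing the groups: <K> = -A^12 + A^8 - A^4 + 3 - A^-4 + A^-8 - A^-12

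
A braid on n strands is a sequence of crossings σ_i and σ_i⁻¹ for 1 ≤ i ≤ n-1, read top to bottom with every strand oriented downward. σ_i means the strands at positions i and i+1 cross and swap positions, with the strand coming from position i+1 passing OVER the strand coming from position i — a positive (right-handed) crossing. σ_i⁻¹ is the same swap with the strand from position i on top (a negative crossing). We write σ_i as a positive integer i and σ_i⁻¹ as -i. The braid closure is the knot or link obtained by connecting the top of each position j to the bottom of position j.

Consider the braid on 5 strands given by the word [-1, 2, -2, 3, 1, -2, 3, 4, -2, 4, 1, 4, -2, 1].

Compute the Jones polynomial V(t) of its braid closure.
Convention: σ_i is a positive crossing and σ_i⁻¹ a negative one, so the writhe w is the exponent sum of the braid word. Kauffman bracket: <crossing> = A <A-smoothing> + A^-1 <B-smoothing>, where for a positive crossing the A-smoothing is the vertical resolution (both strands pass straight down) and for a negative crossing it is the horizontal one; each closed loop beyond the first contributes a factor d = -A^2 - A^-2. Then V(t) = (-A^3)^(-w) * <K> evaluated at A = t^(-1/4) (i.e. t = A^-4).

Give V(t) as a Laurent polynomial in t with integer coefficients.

The presented braid s1^-1 s2 s2^-1 s3 s1 s2^-1 s3 s4 s2^-1 s4 s1 s4 s2^-1 s1 on 5 strands reduces by inverse Markov moves (closure unchanged at each step):
  Deconjugate: the word is γ·β·γ⁻¹ with γ = s1^-1 s2 (prefix) and γ⁻¹ = s2^-1 s1 (suffix); strip both.
Reduced to β = s2^-1 s3 s1 s2^-1 s3 s4 s2^-1 s4 s1 s4 on 5 strands, 10 crossings.
Compute on β:
Braid: s2^-1 s3 s1 s2^-1 s3 s4 s2^-1 s4 s1 s4 on 5 strands, 10 crossings.
Writhe w = (#positive) - (#negative) = 7 - 3 = 4.
Enumerate smoothing states for the bracket polynomial. There are 2^10 = 1024 states.
Smooth each crossing (0=||, 1=⌣⌢); contribution A^(Σ sign_k(1-2s_k)) * d^(L-1).
Tabulate the states by total A-exponent and number of loops L (A-exp: L × count):
  A^10: L=6 ×1
  A^8: L=5 ×10
  A^6: L=4 ×42, L=6 ×3
  A^4: L=3 ×95, L=5 ×24, L=7 ×1
  A^2: L=2 ×117, L=4 ×86, L=6 ×7
  A^0: L=1 ×63, L=3 ×157, L=5 ×32
  A^-2: L=2 ×120, L=4 ×87, L=6 ×3
  A^-4: L=3 ×99, L=5 ×21
  A^-6: L=4 ×43, L=6 ×2
  A^-8: L=5 ×10
  A^-10: L=6 ×1
Each group contributes A^e * Σ count * d^(L-1):
Powers of d = -A^2 - A^-2: d^2 = A^4 + 2 + A^-4; d^3 = -A^6 - 3*A^2 - 3*A^-2 - A^-6; d^4 = A^8 + 4*A^4 + 6 + 4*A^-4 + A^-8; d^5 = -A^10 - 5*A^6 - 10*A^2 - 10*A^-2 - 5*A^-6 - A^-10; d^6 = A^12 + 6*A^8 + 15*A^4 + 20 + 15*A^-4 + 6*A^-8 + A^-12.
  A^10 * (d^5) = -A^20 - 5*A^16 - 10*A^12 - 10*A^8 - 5*A^4 - 1
  A^8 * (10*d^4) = 10*A^16 + 40*A^12 + 60*A^8 + 40*A^4 + 10
  A^6 * (42*d^3 + 3*d^5) = -3*A^16 - 57*A^12 - 156*A^8 - 156*A^4 - 57 - 3*A^-4
  A^4 * (95*d^2 + 24*d^4 + d^6) = A^16 + 30*A^12 + 206*A^8 + 354*A^4 + 206 + 30*A^-4 + A^-8
  A^2 * (117*d + 86*d^3 + 7*d^5) = -7*A^12 - 121*A^8 - 445*A^4 - 445 - 121*A^-4 - 7*A^-8
  A^0 * (63 + 157*d^2 + 32*d^4) = 32*A^8 + 285*A^4 + 569 + 285*A^-4 + 32*A^-8
  A^-2 * (120*d + 87*d^3 + 3*d^5) = -3*A^8 - 102*A^4 - 411 - 411*A^-4 - 102*A^-8 - 3*A^-12
  A^-4 * (99*d^2 + 21*d^4) = 21*A^4 + 183 + 324*A^-4 + 183*A^-8 + 21*A^-12
  A^-6 * (43*d^3 + 2*d^5) = -2*A^4 - 53 - 149*A^-4 - 149*A^-8 - 53*A^-12 - 2*A^-16
  A^-8 * (10*d^4) = 10 + 40*A^-4 + 60*A^-8 + 40*A^-12 + 10*A^-16
  A^-10 * (d^5) = -1 - 5*A^-4 - 10*A^-8 - 10*A^-12 - 5*A^-16 - A^-20
Summing the groups: <K> = -A^20 + 3*A^16 - 4*A^12 + 8*A^8 - 10*A^4 + 10 - 10*A^-4 + 8*A^-8 - 5*A^-12 + 3*A^-16 - A^-20
Normalise by the writhe: (-A^3)^(-w) = (-A^3)^(-4) = A^-12, so f(A) = A^-12 * <K> = -A^8 + 3*A^4 - 4 + 8*A^-4 - 10*A^-8 + 10*A^-12 - 10*A^-16 + 8*A^-20 - 5*A^-24 + 3*A^-28 - A^-32.
Substitute A = t^(-1/4), i.e. A^e → t^(-e/4): V(t) = -t^8 + 3*t^7 - 5*t^6 + 8*t^5 - 10*t^4 + 10*t^3 - 10*t^2 + 8*t - 4 + 3*t^-1 - t^-2

Answer: -t^8 + 3*t^7 - 5*t^6 + 8*t^5 - 10*t^4 + 10*t^3 - 10*t^2 + 8*t - 4 + 3*t^-1 - t^-2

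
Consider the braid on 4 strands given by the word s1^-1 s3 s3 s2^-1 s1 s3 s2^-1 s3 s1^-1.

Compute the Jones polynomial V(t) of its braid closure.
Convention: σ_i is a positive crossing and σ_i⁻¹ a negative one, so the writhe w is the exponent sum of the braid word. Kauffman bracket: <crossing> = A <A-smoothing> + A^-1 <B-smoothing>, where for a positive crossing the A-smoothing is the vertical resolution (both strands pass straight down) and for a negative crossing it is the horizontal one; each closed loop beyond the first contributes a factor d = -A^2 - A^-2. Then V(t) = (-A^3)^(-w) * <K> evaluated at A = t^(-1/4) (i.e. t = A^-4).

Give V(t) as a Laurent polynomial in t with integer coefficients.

Braid: s1^-1 s3 s3 s2^-1 s1 s3 s2^-1 s3 s1^-1 on 4 strands, 9 crossings.
Writhe w = (#positive) - (#negative) = 5 - 4 = 1.
State-sum expansion of <K>. There are 2^9 = 512 states.
Smooth each crossing (0=||, 1=⌣⌢); contribution A^(Σ sign_k(1-2s_k)) * d^(L-1).
Tabulate the states by total A-exponent and number of loops L (A-exp: L × count):
  A^9: L=4 ×1
  A^7: L=3 ×9
  A^5: L=2 ×29, L=4 ×7
  A^3: L=1 ×30, L=3 ×52, L=5 ×2
  A^1: L=2 ×83, L=4 ×43
  A^-1: L=1 ×11, L=3 ×93, L=5 ×22
  A^-3: L=2 ×19, L=4 ×58, L=6 ×7
  A^-5: L=3 ×15, L=5 ×20, L=7 ×1
  A^-7: L=4 ×6, L=6 ×3
  A^-9: L=5 ×1
Each group contributes A^e * Σ count * d^(L-1):
Powers of d = -A^2 - A^-2: d^2 = A^4 + 2 + A^-4; d^3 = -A^6 - 3*A^2 - 3*A^-2 - A^-6; d^4 = A^8 + 4*A^4 + 6 + 4*A^-4 + A^-8; d^5 = -A^10 - 5*A^6 - 10*A^2 - 10*A^-2 - 5*A^-6 - A^-10; d^6 = A^12 + 6*A^8 + 15*A^4 + 20 + 15*A^-4 + 6*A^-8 + A^-12.
  A^9 * (d^3) = -A^15 - 3*A^11 - 3*A^7 - A^3
  A^7 * (9*d^2) = 9*A^11 + 18*A^7 + 9*A^3
  A^5 * (29*d + 7*d^3) = -7*A^11 - 50*A^7 - 50*A^3 - 7*A^-1
  A^3 * (30 + 52*d^2 + 2*d^4) = 2*A^11 + 60*A^7 + 146*A^3 + 60*A^-1 + 2*A^-5
  A^1 * (83*d + 43*d^3) = -43*A^7 - 212*A^3 - 212*A^-1 - 43*A^-5
  A^-1 * (11 + 93*d^2 + 22*d^4) = 22*A^7 + 181*A^3 + 329*A^-1 + 181*A^-5 + 22*A^-9
  A^-3 * (19*d + 58*d^3 + 7*d^5) = -7*A^7 - 93*A^3 - 263*A^-1 - 263*A^-5 - 93*A^-9 - 7*A^-13
  A^-5 * (15*d^2 + 20*d^4 + d^6) = A^7 + 26*A^3 + 110*A^-1 + 170*A^-5 + 110*A^-9 + 26*A^-13 + A^-17
  A^-7 * (6*d^3 + 3*d^5) = -3*A^3 - 21*A^-1 - 48*A^-5 - 48*A^-9 - 21*A^-13 - 3*A^-17
  A^-9 * (d^4) = A^-1 + 4*A^-5 + 6*A^-9 + 4*A^-13 + A^-17
Summing the groups: <K> = -A^15 + A^11 - 2*A^7 + 3*A^3 - 3*A^-1 + 3*A^-5 - 3*A^-9 + 2*A^-13 - A^-17
Normalise by the writhe: (-A^3)^(-w) = (-A^3)^(-1) = -A^-3, so f(A) = -A^-3 * <K> = A^12 - A^8 + 2*A^4 - 3 + 3*A^-4 - 3*A^-8 + 3*A^-12 - 2*A^-16 + A^-20.
Substitute A = t^(-1/4), i.e. A^e → t^(-e/4): V(t) = t^5 - 2*t^4 + 3*t^3 - 3*t^2 + 3*t - 3 + 2*t^-1 - t^-2 + t^-3

Answer: t^5 - 2*t^4 + 3*t^3 - 3*t^2 + 3*t - 3 + 2*t^-1 - t^-2 + t^-3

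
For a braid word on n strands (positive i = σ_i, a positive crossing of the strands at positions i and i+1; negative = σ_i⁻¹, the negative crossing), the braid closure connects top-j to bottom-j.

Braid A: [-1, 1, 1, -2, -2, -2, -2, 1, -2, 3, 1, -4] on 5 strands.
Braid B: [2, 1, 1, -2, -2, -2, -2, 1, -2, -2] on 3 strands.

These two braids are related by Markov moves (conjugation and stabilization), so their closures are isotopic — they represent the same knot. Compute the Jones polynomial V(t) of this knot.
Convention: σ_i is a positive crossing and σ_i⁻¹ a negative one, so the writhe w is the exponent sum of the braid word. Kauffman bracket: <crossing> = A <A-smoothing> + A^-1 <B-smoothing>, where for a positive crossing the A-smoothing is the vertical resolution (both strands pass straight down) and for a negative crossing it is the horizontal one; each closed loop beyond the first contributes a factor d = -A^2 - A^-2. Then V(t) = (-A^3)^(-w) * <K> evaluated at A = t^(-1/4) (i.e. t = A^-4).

Markov-equivalent braids have isotopic closures, hence identical knot invariants. Strip the Markov moves from each word to reach a common short braid β, then compute V(t) once on β.
Braid A: s1^-1 s1 s1 s2^-1 s2^-1 s2^-1 s2^-1 s1 s2^-1 s3 s1 s4^-1 on 5 strands reduces by inverse Markov moves (closure unchanged at each step):
  Destabilize: the word has the form β·s4^-1 where s4^-1 occurs only as the final letter (β ∈ B_4); drop it and the last strand → 4 strands.
  Deconjugate: the word is γ·β·γ⁻¹ with γ = s1^-1 (prefix) and γ⁻¹ = s1 (suffix); strip both.
  Destabilize: the word has the form β·s3 where s3 occurs only as the final letter (β ∈ B_3); drop it and the last strand → 3 strands.
Reduced to β = s1 s1 s2^-1 s2^-1 s2^-1 s2^-1 s1 s2^-1 on 3 strands, 8 crossings.
Braid B: s2 s1 s1 s2^-1 s2^-1 s2^-1 s2^-1 s1 s2^-1 s2^-1 on 3 strands reduces by inverse Markov moves (closure unchanged at each step):
  Deconjugate: the word is γ·β·γ⁻¹ with γ = s2 (prefix) and γ⁻¹ = s2^-1 (suffix); strip both.
Reduced to β = s1 s1 s2^-1 s2^-1 s2^-1 s2^-1 s1 s2^-1 on 3 strands, 8 crossings.
Both give the same β = s1 s1 s2^-1 s2^-1 s2^-1 s2^-1 s1 s2^-1 on 3 strands, so one state sum suffices:
Braid: s1 s1 s2^-1 s2^-1 s2^-1 s2^-1 s1 s2^-1 on 3 strands, 8 crossings.
Writhe w = (#positive) - (#negative) = 3 - 5 = -2.
State-sum expansion of <K>. There are 2^8 = 256 states.
Each crossing splits two ways (0=vertical, 1=horizontal). The state's weight is A^(#A-smoothings - #B-smoothings) * d^(loops - 1).
Tabulate the states by total A-exponent and number of loops L (A-exp: L × count):
  A^8: L=6 ×1
  A^6: L=5 ×8
  A^4: L=4 ×27, L=6 ×1
  A^2: L=3 ×48, L=5 ×8
  A^0: L=2 ×47, L=4 ×22, L=6 ×1
  A^-2: L=1 ×23, L=3 ×29, L=5 ×4
  A^-4: L=2 ×22, L=4 ×6
  A^-6: L=3 ×8
  A^-8: L=4 ×1
Each group contributes A^e * Σ count * d^(L-1):
Powers of d = -A^2 - A^-2: d^2 = A^4 + 2 + A^-4; d^3 = -A^6 - 3*A^2 - 3*A^-2 - A^-6; d^4 = A^8 + 4*A^4 + 6 + 4*A^-4 + A^-8; d^5 = -A^10 - 5*A^6 - 10*A^2 - 10*A^-2 - 5*A^-6 - A^-10.
  A^8 * (d^5) = -A^18 - 5*A^14 - 10*A^10 - 10*A^6 - 5*A^2 - A^-2
  A^6 * (8*d^4) = 8*A^14 + 32*A^10 + 48*A^6 + 32*A^2 + 8*A^-2
  A^4 * (27*d^3 + d^5) = -A^14 - 32*A^10 - 91*A^6 - 91*A^2 - 32*A^-2 - A^-6
  A^2 * (48*d^2 + 8*d^4) = 8*A^10 + 80*A^6 + 144*A^2 + 80*A^-2 + 8*A^-6
  A^0 * (47*d + 22*d^3 + d^5) = -A^10 - 27*A^6 - 123*A^2 - 123*A^-2 - 27*A^-6 - A^-10
  A^-2 * (23 + 29*d^2 + 4*d^4) = 4*A^6 + 45*A^2 + 105*A^-2 + 45*A^-6 + 4*A^-10
  A^-4 * (22*d + 6*d^3) = -6*A^2 - 40*A^-2 - 40*A^-6 - 6*A^-10
  A^-6 * (8*d^2) = 8*A^-2 + 16*A^-6 + 8*A^-10
  A^-8 * (d^3) = -A^-2 - 3*A^-6 - 3*A^-10 - A^-14
Summing the groups: <K> = -A^18 + 2*A^14 - 3*A^10 + 4*A^6 - 4*A^2 + 4*A^-2 - 2*A^-6 + 2*A^-10 - A^-14
Normalise by the writhe: (-A^3)^(-w) = (-A^3)^(2) = A^6, so f(A) = A^6 * <K> = -A^24 + 2*A^20 - 3*A^16 + 4*A^12 - 4*A^8 + 4*A^4 - 2 + 2*A^-4 - A^-8.
Substitute A = t^(-1/4), i.e. A^e → t^(-e/4): V(t) = -t^2 + 2*t - 2 + 4*t^-1 - 4*t^-2 + 4*t^-3 - 3*t^-4 + 2*t^-5 - t^-6

Answer: -t^2 + 2*t - 2 + 4*t^-1 - 4*t^-2 + 4*t^-3 - 3*t^-4 + 2*t^-5 - t^-6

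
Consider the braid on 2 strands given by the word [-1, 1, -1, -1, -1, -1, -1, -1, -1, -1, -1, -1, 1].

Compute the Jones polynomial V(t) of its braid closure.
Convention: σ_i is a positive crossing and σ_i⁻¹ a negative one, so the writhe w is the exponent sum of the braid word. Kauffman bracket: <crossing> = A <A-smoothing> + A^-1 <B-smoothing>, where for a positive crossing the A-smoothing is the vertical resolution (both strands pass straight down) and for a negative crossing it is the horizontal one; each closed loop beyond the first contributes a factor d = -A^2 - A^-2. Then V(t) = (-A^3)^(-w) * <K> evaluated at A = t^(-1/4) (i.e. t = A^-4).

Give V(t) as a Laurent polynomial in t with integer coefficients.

The presented braid s1^-1 s1 s1^-1 s1^-1 s1^-1 s1^-1 s1^-1 s1^-1 s1^-1 s1^-1 s1^-1 s1^-1 s1 on 2 strands reduces by inverse Markov moves (closure unchanged at each step):
  Deconjugate: the word is γ·β·γ⁻¹ with γ = s1^-1 s1 (prefix) and γ⁻¹ = s1^-1 s1 (suffix); strip both.
Reduced to β = s1^-1 s1^-1 s1^-1 s1^-1 s1^-1 s1^-1 s1^-1 s1^-1 s1^-1 on 2 strands, 9 crossings.
Compute on β:
Braid: s1^-1 s1^-1 s1^-1 s1^-1 s1^-1 s1^-1 s1^-1 s1^-1 s1^-1 on 2 strands, 9 crossings.
Writhe w = (#positive) - (#negative) = 0 - 9 = -9.
State-sum expansion of <K>. There are 2^9 = 512 states.
Smooth each crossing (0=||, 1=⌣⌢); contribution A^(Σ sign_k(1-2s_k)) * d^(L-1).
Tabulate the states by total A-exponent and number of loops L (A-exp: L × count):
  A^9: L=9 ×1
  A^7: L=8 ×9
  A^5: L=7 ×36
  A^3: L=6 ×84
  A^1: L=5 ×126
  A^-1: L=4 ×126
  A^-3: L=3 ×84
  A^-5: L=2 ×36
  A^-7: L=1 ×9
  A^-9: L=2 ×1
Each group contributes A^e * Σ count * d^(L-1):
Powers of d = -A^2 - A^-2: d^2 = A^4 + 2 + A^-4; d^3 = -A^6 - 3*A^2 - 3*A^-2 - A^-6; d^4 = A^8 + 4*A^4 + 6 + 4*A^-4 + A^-8; d^5 = -A^10 - 5*A^6 - 10*A^2 - 10*A^-2 - 5*A^-6 - A^-10; d^6 = A^12 + 6*A^8 + 15*A^4 + 20 + 15*A^-4 + 6*A^-8 + A^-12; d^7 = -A^14 - 7*A^10 - 21*A^6 - 35*A^2 - 35*A^-2 - 21*A^-6 - 7*A^-10 - A^-14; d^8 = A^16 + 8*A^12 + 28*A^8 + 56*A^4 + 70 + 56*A^-4 + 28*A^-8 + 8*A^-12 + A^-16.
  A^9 * (d^8) = A^25 + 8*A^21 + 28*A^17 + 56*A^13 + 70*A^9 + 56*A^5 + 28*A + 8*A^-3 + A^-7
  A^7 * (9*d^7) = -9*A^21 - 63*A^17 - 189*A^13 - 315*A^9 - 315*A^5 - 189*A - 63*A^-3 - 9*A^-7
  A^5 * (36*d^6) = 36*A^17 + 216*A^13 + 540*A^9 + 720*A^5 + 540*A + 216*A^-3 + 36*A^-7
  A^3 * (84*d^5) = -84*A^13 - 420*A^9 - 840*A^5 - 840*A - 420*A^-3 - 84*A^-7
  A^1 * (126*d^4) = 126*A^9 + 504*A^5 + 756*A + 504*A^-3 + 126*A^-7
  A^-1 * (126*d^3) = -126*A^5 - 378*A - 378*A^-3 - 126*A^-7
  A^-3 * (84*d^2) = 84*A + 168*A^-3 + 84*A^-7
  A^-5 * (36*d) = -36*A^-3 - 36*A^-7
  A^-7 * (9) = 9*A^-7
  A^-9 * (d) = -A^-7 - A^-11
Summing the groups: <K> = A^25 - A^21 + A^17 - A^13 + A^9 - A^5 + A - A^-3 - A^-11
Normalise by the writhe: (-A^3)^(-w) = (-A^3)^(9) = -A^27, so f(A) = -A^27 * <K> = -A^52 + A^48 - A^44 + A^40 - A^36 + A^32 - A^28 + A^24 + A^16.
Substitute A = t^(-1/4), i.e. A^e → t^(-e/4): V(t) = t^-4 + t^-6 - t^-7 + t^-8 - t^-9 + t^-10 - t^-11 + t^-12 - t^-13

Answer: t^-4 + t^-6 - t^-7 + t^-8 - t^-9 + t^-10 - t^-11 + t^-12 - t^-13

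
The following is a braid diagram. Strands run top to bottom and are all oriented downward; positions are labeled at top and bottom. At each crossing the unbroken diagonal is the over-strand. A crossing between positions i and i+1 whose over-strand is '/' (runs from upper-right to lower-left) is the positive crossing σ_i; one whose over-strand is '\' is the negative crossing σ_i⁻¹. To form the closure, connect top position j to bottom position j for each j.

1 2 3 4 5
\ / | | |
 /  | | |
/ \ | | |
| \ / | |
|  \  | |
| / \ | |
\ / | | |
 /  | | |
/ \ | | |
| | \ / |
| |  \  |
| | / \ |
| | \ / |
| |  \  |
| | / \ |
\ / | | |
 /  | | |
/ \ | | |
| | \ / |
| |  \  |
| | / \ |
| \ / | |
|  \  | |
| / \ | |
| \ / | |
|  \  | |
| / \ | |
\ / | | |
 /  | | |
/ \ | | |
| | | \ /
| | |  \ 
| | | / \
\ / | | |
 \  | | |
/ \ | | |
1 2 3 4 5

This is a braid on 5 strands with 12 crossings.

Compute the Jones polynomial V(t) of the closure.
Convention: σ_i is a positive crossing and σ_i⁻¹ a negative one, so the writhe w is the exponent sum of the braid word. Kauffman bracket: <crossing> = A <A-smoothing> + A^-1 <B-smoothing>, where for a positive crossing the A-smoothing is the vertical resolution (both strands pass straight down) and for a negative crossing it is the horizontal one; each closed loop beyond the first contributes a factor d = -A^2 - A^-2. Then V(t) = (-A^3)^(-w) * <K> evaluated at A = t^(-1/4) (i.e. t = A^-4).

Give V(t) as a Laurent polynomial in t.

-t^2 + 2*t - 3 + 6*t^-1 - 6*t^-2 + 7*t^-3 - 6*t^-4 + 4*t^-5 - 3*t^-6 + t^-7

Derivation:
Reading the diagram top to bottom ('/'-over between positions i,i+1 = s_i, '\'-over = s_i^-1): braid word = s1 s2^-1 s1 s3^-1 s3^-1 s1 s3^-1 s2^-1 s2^-1 s1 s4^-1 s1^-1.
The presented braid s1 s2^-1 s1 s3^-1 s3^-1 s1 s3^-1 s2^-1 s2^-1 s1 s4^-1 s1^-1 on 5 strands reduces by inverse Markov moves (closure unchanged at each step):
  Deconjugate: the word is γ·β·γ⁻¹ with γ = s1 (prefix) and γ⁻¹ = s1^-1 (suffix); strip both.
  Destabilize: the word has the form β·s4^-1 where s4^-1 occurs only as the final letter (β ∈ B_4); drop it and the last strand → 4 strands.
Reduced to β = s2^-1 s1 s3^-1 s3^-1 s1 s3^-1 s2^-1 s2^-1 s1 on 4 strands, 9 crossings.
Compute on β:
Braid: s2^-1 s1 s3^-1 s3^-1 s1 s3^-1 s2^-1 s2^-1 s1 on 4 strands, 9 crossings.
Writhe w = (#positive) - (#negative) = 3 - 6 = -3.
Enumerate smoothing states for the bracket polynomial. There are 2^9 = 512 states.
Smooth each crossing (0=||, 1=⌣⌢); contribution A^(Σ sign_k(1-2s_k)) * d^(L-1).
Tabulate the states by total A-exponent and number of loops L (A-exp: L × count):
  A^9: L=6 ×1
  A^7: L=5 ×9
  A^5: L=4 ×35, L=6 ×1
  A^3: L=3 ×73, L=5 ×11
  A^1: L=2 ×81, L=4 ×44, L=6 ×1
  A^-1: L=1 ×39, L=3 ×77, L=5 ×10
  A^-3: L=2 ×55, L=4 ×28, L=6 ×1
  A^-5: L=3 ×32, L=5 ×4
  A^-7: L=4 ×9
  A^-9: L=5 ×1
Each group contributes A^e * Σ count * d^(L-1):
Powers of d = -A^2 - A^-2: d^2 = A^4 + 2 + A^-4; d^3 = -A^6 - 3*A^2 - 3*A^-2 - A^-6; d^4 = A^8 + 4*A^4 + 6 + 4*A^-4 + A^-8; d^5 = -A^10 - 5*A^6 - 10*A^2 - 10*A^-2 - 5*A^-6 - A^-10.
  A^9 * (d^5) = -A^19 - 5*A^15 - 10*A^11 - 10*A^7 - 5*A^3 - A^-1
  A^7 * (9*d^4) = 9*A^15 + 36*A^11 + 54*A^7 + 36*A^3 + 9*A^-1
  A^5 * (35*d^3 + d^5) = -A^15 - 40*A^11 - 115*A^7 - 115*A^3 - 40*A^-1 - A^-5
  A^3 * (73*d^2 + 11*d^4) = 11*A^11 + 117*A^7 + 212*A^3 + 117*A^-1 + 11*A^-5
  A^1 * (81*d + 44*d^3 + d^5) = -A^11 - 49*A^7 - 223*A^3 - 223*A^-1 - 49*A^-5 - A^-9
  A^-1 * (39 + 77*d^2 + 10*d^4) = 10*A^7 + 117*A^3 + 253*A^-1 + 117*A^-5 + 10*A^-9
  A^-3 * (55*d + 28*d^3 + d^5) = -A^7 - 33*A^3 - 149*A^-1 - 149*A^-5 - 33*A^-9 - A^-13
  A^-5 * (32*d^2 + 4*d^4) = 4*A^3 + 48*A^-1 + 88*A^-5 + 48*A^-9 + 4*A^-13
  A^-7 * (9*d^3) = -9*A^-1 - 27*A^-5 - 27*A^-9 - 9*A^-13
  A^-9 * (d^4) = A^-1 + 4*A^-5 + 6*A^-9 + 4*A^-13 + A^-17
Summing the groups: <K> = -A^19 + 3*A^15 - 4*A^11 + 6*A^7 - 7*A^3 + 6*A^-1 - 6*A^-5 + 3*A^-9 - 2*A^-13 + A^-17
Normalise by the writhe: (-A^3)^(-w) = (-A^3)^(3) = -A^9, so f(A) = -A^9 * <K> = A^28 - 3*A^24 + 4*A^20 - 6*A^16 + 7*A^12 - 6*A^8 + 6*A^4 - 3 + 2*A^-4 - A^-8.
Substitute A = t^(-1/4), i.e. A^e → t^(-e/4): V(t) = -t^2 + 2*t - 3 + 6*t^-1 - 6*t^-2 + 7*t^-3 - 6*t^-4 + 4*t^-5 - 3*t^-6 + t^-7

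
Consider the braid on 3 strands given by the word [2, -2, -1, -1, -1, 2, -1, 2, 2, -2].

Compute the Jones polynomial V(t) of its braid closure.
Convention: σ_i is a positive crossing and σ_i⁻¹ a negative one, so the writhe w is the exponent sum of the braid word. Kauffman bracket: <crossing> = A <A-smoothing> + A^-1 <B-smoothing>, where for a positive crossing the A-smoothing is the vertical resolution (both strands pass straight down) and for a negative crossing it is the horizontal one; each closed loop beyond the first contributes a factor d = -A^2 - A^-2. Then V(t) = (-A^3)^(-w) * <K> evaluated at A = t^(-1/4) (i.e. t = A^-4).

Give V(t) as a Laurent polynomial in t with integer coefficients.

t - 1 + 2*t^-1 - 2*t^-2 + 2*t^-3 - 2*t^-4 + t^-5

Derivation:
The presented braid s2 s2^-1 s1^-1 s1^-1 s1^-1 s2 s1^-1 s2 s2 s2^-1 on 3 strands reduces by inverse Markov moves (closure unchanged at each step):
  Deconjugate: the word is γ·β·γ⁻¹ with γ = s2 s2^-1 (prefix) and γ⁻¹ = s2 s2^-1 (suffix); strip both.
Reduced to β = s1^-1 s1^-1 s1^-1 s2 s1^-1 s2 on 3 strands, 6 crossings.
Compute on β:
Braid: s1^-1 s1^-1 s1^-1 s2 s1^-1 s2 on 3 strands, 6 crossings.
Writhe w = (#positive) - (#negative) = 2 - 4 = -2.
Computing the Kauffman bracket via state sum. There are 2^6 = 64 states.
For each crossing: s=0 is the vertical smoothing, s=1 horizontal. Crossing k contributes A^(sign_k * (1 - 2*s_k)); loop factor d = -A^2 - A^-2.
Tabulate the states by total A-exponent and number of loops L (A-exp: L × count):
  A^6: L=5 ×1
  A^4: L=4 ×6
  A^2: L=3 ×15
  A^0: L=2 ×19, L=4 ×1
  A^-2: L=1 ×11, L=3 ×4
  A^-4: L=2 ×6
  A^-6: L=3 ×1
Each group contributes A^e * Σ count * d^(L-1):
Powers of d = -A^2 - A^-2: d^2 = A^4 + 2 + A^-4; d^3 = -A^6 - 3*A^2 - 3*A^-2 - A^-6; d^4 = A^8 + 4*A^4 + 6 + 4*A^-4 + A^-8.
  A^6 * (d^4) = A^14 + 4*A^10 + 6*A^6 + 4*A^2 + A^-2
  A^4 * (6*d^3) = -6*A^10 - 18*A^6 - 18*A^2 - 6*A^-2
  A^2 * (15*d^2) = 15*A^6 + 30*A^2 + 15*A^-2
  A^0 * (19*d + d^3) = -A^6 - 22*A^2 - 22*A^-2 - A^-6
  A^-2 * (11 + 4*d^2) = 4*A^2 + 19*A^-2 + 4*A^-6
  A^-4 * (6*d) = -6*A^-2 - 6*A^-6
  A^-6 * (d^2) = A^-2 + 2*A^-6 + A^-10
Summing the groups: <K> = A^14 - 2*A^10 + 2*A^6 - 2*A^2 + 2*A^-2 - A^-6 + A^-10
Normalise by the writhe: (-A^3)^(-w) = (-A^3)^(2) = A^6, so f(A) = A^6 * <K> = A^20 - 2*A^16 + 2*A^12 - 2*A^8 + 2*A^4 - 1 + A^-4.
Substitute A = t^(-1/4), i.e. A^e → t^(-e/4): V(t) = t - 1 + 2*t^-1 - 2*t^-2 + 2*t^-3 - 2*t^-4 + t^-5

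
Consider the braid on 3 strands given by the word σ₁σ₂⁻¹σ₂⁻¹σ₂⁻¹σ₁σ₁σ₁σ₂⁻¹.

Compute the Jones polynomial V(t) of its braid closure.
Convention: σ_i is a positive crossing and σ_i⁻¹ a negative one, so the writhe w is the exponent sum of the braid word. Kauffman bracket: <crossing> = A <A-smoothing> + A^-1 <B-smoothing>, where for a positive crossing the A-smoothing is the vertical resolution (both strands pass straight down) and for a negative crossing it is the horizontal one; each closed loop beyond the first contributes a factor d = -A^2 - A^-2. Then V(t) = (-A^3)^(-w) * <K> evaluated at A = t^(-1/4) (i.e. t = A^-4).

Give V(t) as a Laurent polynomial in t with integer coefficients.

t^4 - 2*t^3 + 3*t^2 - 4*t + 5 - 4*t^-1 + 3*t^-2 - 2*t^-3 + t^-4

Derivation:
Braid: s1 s2^-1 s2^-1 s2^-1 s1 s1 s1 s2^-1 on 3 strands, 8 crossings.
Writhe w = (#positive) - (#negative) = 4 - 4 = 0.
State-sum expansion of <K>. There are 2^8 = 256 states.
Smooth each crossing (0=||, 1=⌣⌢); contribution A^(Σ sign_k(1-2s_k)) * d^(L-1).
Tabulate the states by total A-exponent and number of loops L (A-exp: L × count):
  A^8: L=5 ×1
  A^6: L=4 ×8
  A^4: L=3 ×25, L=5 ×3
  A^2: L=2 ×37, L=4 ×18, L=6 ×1
  A^0: L=1 ×25, L=3 ×37, L=5 ×8
  A^-2: L=2 ×37, L=4 ×18, L=6 ×1
  A^-4: L=3 ×25, L=5 ×3
  A^-6: L=4 ×8
  A^-8: L=5 ×1
Each group contributes A^e * Σ count * d^(L-1):
Powers of d = -A^2 - A^-2: d^2 = A^4 + 2 + A^-4; d^3 = -A^6 - 3*A^2 - 3*A^-2 - A^-6; d^4 = A^8 + 4*A^4 + 6 + 4*A^-4 + A^-8; d^5 = -A^10 - 5*A^6 - 10*A^2 - 10*A^-2 - 5*A^-6 - A^-10.
  A^8 * (d^4) = A^16 + 4*A^12 + 6*A^8 + 4*A^4 + 1
  A^6 * (8*d^3) = -8*A^12 - 24*A^8 - 24*A^4 - 8
  A^4 * (25*d^2 + 3*d^4) = 3*A^12 + 37*A^8 + 68*A^4 + 37 + 3*A^-4
  A^2 * (37*d + 18*d^3 + d^5) = -A^12 - 23*A^8 - 101*A^4 - 101 - 23*A^-4 - A^-8
  A^0 * (25 + 37*d^2 + 8*d^4) = 8*A^8 + 69*A^4 + 147 + 69*A^-4 + 8*A^-8
  A^-2 * (37*d + 18*d^3 + d^5) = -A^8 - 23*A^4 - 101 - 101*A^-4 - 23*A^-8 - A^-12
  A^-4 * (25*d^2 + 3*d^4) = 3*A^4 + 37 + 68*A^-4 + 37*A^-8 + 3*A^-12
  A^-6 * (8*d^3) = -8 - 24*A^-4 - 24*A^-8 - 8*A^-12
  A^-8 * (d^4) = 1 + 4*A^-4 + 6*A^-8 + 4*A^-12 + A^-16
Summing the groups: <K> = A^16 - 2*A^12 + 3*A^8 - 4*A^4 + 5 - 4*A^-4 + 3*A^-8 - 2*A^-12 + A^-16
Normalise by the writhe: (-A^3)^(-w) = (-A^3)^(0) = 1, so f(A) = 1 * <K> = A^16 - 2*A^12 + 3*A^8 - 4*A^4 + 5 - 4*A^-4 + 3*A^-8 - 2*A^-12 + A^-16.
Substitute A = t^(-1/4), i.e. A^e → t^(-e/4): V(t) = t^4 - 2*t^3 + 3*t^2 - 4*t + 5 - 4*t^-1 + 3*t^-2 - 2*t^-3 + t^-4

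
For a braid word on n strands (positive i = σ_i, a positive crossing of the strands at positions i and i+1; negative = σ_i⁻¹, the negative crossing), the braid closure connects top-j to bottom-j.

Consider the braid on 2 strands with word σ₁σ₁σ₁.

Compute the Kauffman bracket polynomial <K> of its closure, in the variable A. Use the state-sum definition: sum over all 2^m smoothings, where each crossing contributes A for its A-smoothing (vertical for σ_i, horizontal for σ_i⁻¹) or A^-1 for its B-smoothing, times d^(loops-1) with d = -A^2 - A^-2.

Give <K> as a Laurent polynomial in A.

-A^5 - A^-3 + A^-7

Derivation:
Braid: s1 s1 s1 on 2 strands, 3 crossings.
Writhe w = (#positive) - (#negative) = 3 - 0 = 3.
Computing the Kauffman bracket via state sum. There are 2^3 = 8 states.
Smooth each crossing (0=||, 1=⌣⌢); contribution A^(Σ sign_k(1-2s_k)) * d^(L-1).
  state 000: A-exp=+3, loops=2, term = A^3 * d^1
  state 001: A-exp=+1, loops=1, term = A^1 * d^0
  state 010: A-exp=+1, loops=1, term = A^1 * d^0
  state 011: A-exp=-1, loops=2, term = A^-1 * d^1
  state 100: A-exp=+1, loops=1, term = A^1 * d^0
  state 101: A-exp=-1, loops=2, term = A^-1 * d^1
  state 110: A-exp=-1, loops=2, term = A^-1 * d^1
  state 111: A-exp=-3, loops=3, term = A^-3 * d^2
Collect the terms by A-exponent (count of states per loop number):
Powers of d = -A^2 - A^-2: d^2 = A^4 + 2 + A^-4.
  A^3 * (d) = -A^5 - A
  A^1 * (3) = 3*A
  A^-1 * (3*d) = -3*A - 3*A^-3
  A^-3 * (d^2) = A + 2*A^-3 + A^-7
Summing the groups: <K> = -A^5 - A^-3 + A^-7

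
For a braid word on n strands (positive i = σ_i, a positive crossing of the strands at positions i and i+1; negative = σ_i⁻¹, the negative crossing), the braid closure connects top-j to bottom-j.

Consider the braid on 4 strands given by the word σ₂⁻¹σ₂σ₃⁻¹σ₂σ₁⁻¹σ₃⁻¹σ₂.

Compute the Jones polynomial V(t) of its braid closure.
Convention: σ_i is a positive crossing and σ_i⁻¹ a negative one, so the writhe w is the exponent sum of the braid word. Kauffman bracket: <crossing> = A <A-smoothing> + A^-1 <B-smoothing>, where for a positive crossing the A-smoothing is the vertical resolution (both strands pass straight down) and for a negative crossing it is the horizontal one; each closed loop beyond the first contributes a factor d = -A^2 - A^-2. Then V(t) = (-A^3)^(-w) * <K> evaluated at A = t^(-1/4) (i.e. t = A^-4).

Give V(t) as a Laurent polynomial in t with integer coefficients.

First cancel adjacent σ_i σ_i⁻¹ pairs (Reidemeister II — same braid, same closure): s2^-1 s2 s3^-1 s2 s1^-1 s3^-1 s2 → s3^-1 s2 s1^-1 s3^-1 s2.
Braid: s3^-1 s2 s1^-1 s3^-1 s2 on 4 strands, 5 crossings.
Writhe w = (#positive) - (#negative) = 2 - 3 = -1.
Computing the Kauffman bracket via state sum. There are 2^5 = 32 states.
Smooth each crossing (0=||, 1=⌣⌢); contribution A^(Σ sign_k(1-2s_k)) * d^(L-1).
  state 00000: A-exp=-1, loops=4, term = A^-1 * d^3
  state 00001: A-exp=-3, loops=3, term = A^-3 * d^2
  state 00010: A-exp=+1, loops=3, term = A^1 * d^2
  state 00011: A-exp=-1, loops=2, term = A^-1 * d^1
  state 00100: A-exp=+1, loops=3, term = A^1 * d^2
  state 00101: A-exp=-1, loops=2, term = A^-1 * d^1
  state 00110: A-exp=+3, loops=2, term = A^3 * d^1
  state 00111: A-exp=+1, loops=1, term = A^1 * d^0
  state 01000: A-exp=-3, loops=3, term = A^-3 * d^2
  state 01001: A-exp=-5, loops=4, term = A^-5 * d^3
  state 01010: A-exp=-1, loops=2, term = A^-1 * d^1
  state 01011: A-exp=-3, loops=3, term = A^-3 * d^2
  state 01100: A-exp=-1, loops=2, term = A^-1 * d^1
  state 01101: A-exp=-3, loops=3, term = A^-3 * d^2
  state 01110: A-exp=+1, loops=1, term = A^1 * d^0
  state 01111: A-exp=-1, loops=2, term = A^-1 * d^1
  state 10000: A-exp=+1, loops=3, term = A^1 * d^2
  state 10001: A-exp=-1, loops=2, term = A^-1 * d^1
  state 10010: A-exp=+3, loops=4, term = A^3 * d^3
  state 10011: A-exp=+1, loops=3, term = A^1 * d^2
  state 10100: A-exp=+3, loops=2, term = A^3 * d^1
  state 10101: A-exp=+1, loops=1, term = A^1 * d^0
  state 10110: A-exp=+5, loops=3, term = A^5 * d^2
  state 10111: A-exp=+3, loops=2, term = A^3 * d^1
  state 11000: A-exp=-1, loops=2, term = A^-1 * d^1
  state 11001: A-exp=-3, loops=3, term = A^-3 * d^2
  state 11010: A-exp=+1, loops=3, term = A^1 * d^2
  state 11011: A-exp=-1, loops=2, term = A^-1 * d^1
  state 11100: A-exp=+1, loops=1, term = A^1 * d^0
  state 11101: A-exp=-1, loops=2, term = A^-1 * d^1
  state 11110: A-exp=+3, loops=2, term = A^3 * d^1
  state 11111: A-exp=+1, loops=1, term = A^1 * d^0
Collect the terms by A-exponent (count of states per loop number):
Powers of d = -A^2 - A^-2: d^2 = A^4 + 2 + A^-4; d^3 = -A^6 - 3*A^2 - 3*A^-2 - A^-6.
  A^5 * (d^2) = A^9 + 2*A^5 + A
  A^3 * (4*d + d^3) = -A^9 - 7*A^5 - 7*A - A^-3
  A^1 * (5 + 5*d^2) = 5*A^5 + 15*A + 5*A^-3
  A^-1 * (9*d + d^3) = -A^5 - 12*A - 12*A^-3 - A^-7
  A^-3 * (5*d^2) = 5*A + 10*A^-3 + 5*A^-7
  A^-5 * (d^3) = -A - 3*A^-3 - 3*A^-7 - A^-11
Summing the groups: <K> = -A^5 + A - A^-3 + A^-7 - A^-11
Normalise by the writhe: (-A^3)^(-w) = (-A^3)^(1) = -A^3, so f(A) = -A^3 * <K> = A^8 - A^4 + 1 - A^-4 + A^-8.
Substitute A = t^(-1/4), i.e. A^e → t^(-e/4): V(t) = t^2 - t + 1 - t^-1 + t^-2

Answer: t^2 - t + 1 - t^-1 + t^-2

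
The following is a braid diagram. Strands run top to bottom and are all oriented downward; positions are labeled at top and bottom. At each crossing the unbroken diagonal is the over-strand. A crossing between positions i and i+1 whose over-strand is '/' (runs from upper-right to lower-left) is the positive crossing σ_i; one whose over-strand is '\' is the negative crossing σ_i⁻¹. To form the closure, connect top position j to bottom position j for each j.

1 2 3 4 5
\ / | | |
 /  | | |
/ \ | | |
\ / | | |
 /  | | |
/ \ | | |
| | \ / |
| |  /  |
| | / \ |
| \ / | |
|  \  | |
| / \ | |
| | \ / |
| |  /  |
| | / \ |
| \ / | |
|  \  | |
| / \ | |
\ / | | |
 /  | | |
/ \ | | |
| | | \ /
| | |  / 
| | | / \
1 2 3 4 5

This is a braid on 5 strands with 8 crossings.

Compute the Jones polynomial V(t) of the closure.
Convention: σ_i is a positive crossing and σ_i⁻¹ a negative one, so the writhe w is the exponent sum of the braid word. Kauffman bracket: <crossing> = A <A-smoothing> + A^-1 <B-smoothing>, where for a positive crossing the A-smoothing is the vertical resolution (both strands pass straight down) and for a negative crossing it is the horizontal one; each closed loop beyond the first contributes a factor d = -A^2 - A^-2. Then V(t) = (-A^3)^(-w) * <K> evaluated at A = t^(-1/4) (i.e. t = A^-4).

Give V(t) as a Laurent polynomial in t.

-t^6 + 2*t^5 - 2*t^4 + 3*t^3 - 3*t^2 + 2*t - 1 + t^-1

Derivation:
Reading the diagram top to bottom ('/'-over between positions i,i+1 = s_i, '\'-over = s_i^-1): braid word = s1 s1 s3 s2^-1 s3 s2^-1 s1 s4.
The presented braid s1 s1 s3 s2^-1 s3 s2^-1 s1 s4 on 5 strands reduces by inverse Markov moves (closure unchanged at each step):
  Destabilize: the word has the form β·s4 where s4 occurs only as the final letter (β ∈ B_4); drop it and the last strand → 4 strands.
Reduced to β = s1 s1 s3 s2^-1 s3 s2^-1 s1 on 4 strands, 7 crossings.
Compute on β:
Braid: s1 s1 s3 s2^-1 s3 s2^-1 s1 on 4 strands, 7 crossings.
Writhe w = (#positive) - (#negative) = 5 - 2 = 3.
State-sum expansion of <K>. There are 2^7 = 128 states.
For each crossing: s=0 is the vertical smoothing, s=1 horizontal. Crossing k contributes A^(sign_k * (1 - 2*s_k)); loop factor d = -A^2 - A^-2.
Tabulate the states by total A-exponent and number of loops L (A-exp: L × count):
  A^7: L=4 ×1
  A^5: L=3 ×7
  A^3: L=2 ×17, L=4 ×4
  A^1: L=1 ×15, L=3 ×19, L=5 ×1
  A^-1: L=2 ×27, L=4 ×8
  A^-3: L=3 ×20, L=5 ×1
  A^-5: L=4 ×7
  A^-7: L=5 ×1
Each group contributes A^e * Σ count * d^(L-1):
Powers of d = -A^2 - A^-2: d^2 = A^4 + 2 + A^-4; d^3 = -A^6 - 3*A^2 - 3*A^-2 - A^-6; d^4 = A^8 + 4*A^4 + 6 + 4*A^-4 + A^-8.
  A^7 * (d^3) = -A^13 - 3*A^9 - 3*A^5 - A
  A^5 * (7*d^2) = 7*A^9 + 14*A^5 + 7*A
  A^3 * (17*d + 4*d^3) = -4*A^9 - 29*A^5 - 29*A - 4*A^-3
  A^1 * (15 + 19*d^2 + d^4) = A^9 + 23*A^5 + 59*A + 23*A^-3 + A^-7
  A^-1 * (27*d + 8*d^3) = -8*A^5 - 51*A - 51*A^-3 - 8*A^-7
  A^-3 * (20*d^2 + d^4) = A^5 + 24*A + 46*A^-3 + 24*A^-7 + A^-11
  A^-5 * (7*d^3) = -7*A - 21*A^-3 - 21*A^-7 - 7*A^-11
  A^-7 * (d^4) = A + 4*A^-3 + 6*A^-7 + 4*A^-11 + A^-15
Summing the groups: <K> = -A^13 + A^9 - 2*A^5 + 3*A - 3*A^-3 + 2*A^-7 - 2*A^-11 + A^-15
Normalise by the writhe: (-A^3)^(-w) = (-A^3)^(-3) = -A^-9, so f(A) = -A^-9 * <K> = A^4 - 1 + 2*A^-4 - 3*A^-8 + 3*A^-12 - 2*A^-16 + 2*A^-20 - A^-24.
Substitute A = t^(-1/4), i.e. A^e → t^(-e/4): V(t) = -t^6 + 2*t^5 - 2*t^4 + 3*t^3 - 3*t^2 + 2*t - 1 + t^-1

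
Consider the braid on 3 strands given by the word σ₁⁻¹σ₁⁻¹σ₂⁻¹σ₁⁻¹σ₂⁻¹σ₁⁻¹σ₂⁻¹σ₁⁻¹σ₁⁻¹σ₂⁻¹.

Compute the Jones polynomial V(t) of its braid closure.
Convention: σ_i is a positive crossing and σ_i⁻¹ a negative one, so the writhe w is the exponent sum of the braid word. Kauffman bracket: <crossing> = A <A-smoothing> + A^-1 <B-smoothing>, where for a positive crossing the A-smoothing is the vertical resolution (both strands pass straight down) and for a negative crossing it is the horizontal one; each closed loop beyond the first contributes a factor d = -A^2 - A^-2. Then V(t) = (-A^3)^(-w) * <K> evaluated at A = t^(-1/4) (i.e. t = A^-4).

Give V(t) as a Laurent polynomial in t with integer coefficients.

Braid: s1^-1 s1^-1 s2^-1 s1^-1 s2^-1 s1^-1 s2^-1 s1^-1 s1^-1 s2^-1 on 3 strands, 10 crossings.
Writhe w = (#positive) - (#negative) = 0 - 10 = -10.
State-sum expansion of <K>. There are 2^10 = 1024 states.
Smooth each crossing (0=||, 1=⌣⌢); contribution A^(Σ sign_k(1-2s_k)) * d^(L-1).
Tabulate the states by total A-exponent and number of loops L (A-exp: L × count):
  A^10: L=3 ×1
  A^8: L=2 ×4, L=4 ×6
  A^6: L=1 ×4, L=3 ×30, L=5 ×11
  A^4: L=2 ×48, L=4 ×65, L=6 ×7
  A^2: L=1 ×24, L=3 ×140, L=5 ×45, L=7 ×1
  A^0: L=2 ×129, L=4 ×117, L=6 ×6
  A^-2: L=1 ×43, L=3 ×151, L=5 ×16
  A^-4: L=2 ×96, L=4 ×24
  A^-6: L=1 ×24, L=3 ×21
  A^-8: L=2 ×10
  A^-10: L=3 ×1
Each group contributes A^e * Σ count * d^(L-1):
Powers of d = -A^2 - A^-2: d^2 = A^4 + 2 + A^-4; d^3 = -A^6 - 3*A^2 - 3*A^-2 - A^-6; d^4 = A^8 + 4*A^4 + 6 + 4*A^-4 + A^-8; d^5 = -A^10 - 5*A^6 - 10*A^2 - 10*A^-2 - 5*A^-6 - A^-10; d^6 = A^12 + 6*A^8 + 15*A^4 + 20 + 15*A^-4 + 6*A^-8 + A^-12.
  A^10 * (d^2) = A^14 + 2*A^10 + A^6
  A^8 * (4*d + 6*d^3) = -6*A^14 - 22*A^10 - 22*A^6 - 6*A^2
  A^6 * (4 + 30*d^2 + 11*d^4) = 11*A^14 + 74*A^10 + 130*A^6 + 74*A^2 + 11*A^-2
  A^4 * (48*d + 65*d^3 + 7*d^5) = -7*A^14 - 100*A^10 - 313*A^6 - 313*A^2 - 100*A^-2 - 7*A^-6
  A^2 * (24 + 140*d^2 + 45*d^4 + d^6) = A^14 + 51*A^10 + 335*A^6 + 594*A^2 + 335*A^-2 + 51*A^-6 + A^-10
  A^0 * (129*d + 117*d^3 + 6*d^5) = -6*A^10 - 147*A^6 - 540*A^2 - 540*A^-2 - 147*A^-6 - 6*A^-10
  A^-2 * (43 + 151*d^2 + 16*d^4) = 16*A^6 + 215*A^2 + 441*A^-2 + 215*A^-6 + 16*A^-10
  A^-4 * (96*d + 24*d^3) = -24*A^2 - 168*A^-2 - 168*A^-6 - 24*A^-10
  A^-6 * (24 + 21*d^2) = 21*A^-2 + 66*A^-6 + 21*A^-10
  A^-8 * (10*d) = -10*A^-6 - 10*A^-10
  A^-10 * (d^2) = A^-6 + 2*A^-10 + A^-14
Summing the groups: <K> = -A^10 + A^-6 + A^-14
Normalise by the writhe: (-A^3)^(-w) = (-A^3)^(10) = A^30, so f(A) = A^30 * <K> = -A^40 + A^24 + A^16.
Substitute A = t^(-1/4), i.e. A^e → t^(-e/4): V(t) = t^-4 + t^-6 - t^-10

Answer: t^-4 + t^-6 - t^-10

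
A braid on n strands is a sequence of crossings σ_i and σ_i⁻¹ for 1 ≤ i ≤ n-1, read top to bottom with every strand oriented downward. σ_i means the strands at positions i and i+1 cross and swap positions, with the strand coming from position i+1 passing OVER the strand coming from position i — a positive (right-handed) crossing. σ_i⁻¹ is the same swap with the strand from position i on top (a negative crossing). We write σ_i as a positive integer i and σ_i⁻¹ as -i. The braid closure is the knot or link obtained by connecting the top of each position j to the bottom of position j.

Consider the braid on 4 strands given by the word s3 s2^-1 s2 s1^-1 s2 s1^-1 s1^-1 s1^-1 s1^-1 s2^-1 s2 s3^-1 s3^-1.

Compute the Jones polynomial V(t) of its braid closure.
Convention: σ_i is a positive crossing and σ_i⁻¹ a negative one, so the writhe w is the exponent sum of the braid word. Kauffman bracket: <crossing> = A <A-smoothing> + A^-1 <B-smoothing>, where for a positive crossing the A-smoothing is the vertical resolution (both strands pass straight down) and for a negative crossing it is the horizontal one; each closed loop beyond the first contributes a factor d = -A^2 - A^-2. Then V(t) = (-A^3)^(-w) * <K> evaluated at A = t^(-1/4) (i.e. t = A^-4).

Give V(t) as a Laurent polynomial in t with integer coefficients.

t^-2 + t^-4 - t^-5 + t^-6 - t^-7

Derivation:
The presented braid s3 s2^-1 s2 s1^-1 s2 s1^-1 s1^-1 s1^-1 s1^-1 s2^-1 s2 s3^-1 s3^-1 on 4 strands reduces by inverse Markov moves (closure unchanged at each step):
  Deconjugate: the word is γ·β·γ⁻¹ with γ = s3 (prefix) and γ⁻¹ = s3^-1 (suffix); strip both.
  Destabilize: the word has the form β·s3^-1 where s3^-1 occurs only as the final letter (β ∈ B_3); drop it and the last strand → 3 strands.
  Deconjugate: the word is γ·β·γ⁻¹ with γ = s2^-1 (prefix) and γ⁻¹ = s2 (suffix); strip both.
Reduced to β = s2 s1^-1 s2 s1^-1 s1^-1 s1^-1 s1^-1 s2^-1 on 3 strands, 8 crossings.
Compute on β:
Braid: s2 s1^-1 s2 s1^-1 s1^-1 s1^-1 s1^-1 s2^-1 on 3 strands, 8 crossings.
Writhe w = (#positive) - (#negative) = 2 - 6 = -4.
Enumerate smoothing states for the bracket polynomial. There are 2^8 = 256 states.
Each crossing splits two ways (0=vertical, 1=horizontal). The state's weight is A^(#A-smoothings - #B-smoothings) * d^(loops - 1).
Tabulate the states by total A-exponent and number of loops L (A-exp: L × count):
  A^8: L=5 ×1
  A^6: L=4 ×6, L=6 ×2
  A^4: L=3 ×14, L=5 ×14
  A^2: L=2 ×16, L=4 ×39, L=6 ×1
  A^0: L=1 ×9, L=3 ×56, L=5 ×5
  A^-2: L=2 ×46, L=4 ×10
  A^-4: L=1 ×14, L=3 ×14
  A^-6: L=2 ×7, L=4 ×1
  A^-8: L=3 ×1
Each group contributes A^e * Σ count * d^(L-1):
Powers of d = -A^2 - A^-2: d^2 = A^4 + 2 + A^-4; d^3 = -A^6 - 3*A^2 - 3*A^-2 - A^-6; d^4 = A^8 + 4*A^4 + 6 + 4*A^-4 + A^-8; d^5 = -A^10 - 5*A^6 - 10*A^2 - 10*A^-2 - 5*A^-6 - A^-10.
  A^8 * (d^4) = A^16 + 4*A^12 + 6*A^8 + 4*A^4 + 1
  A^6 * (6*d^3 + 2*d^5) = -2*A^16 - 16*A^12 - 38*A^8 - 38*A^4 - 16 - 2*A^-4
  A^4 * (14*d^2 + 14*d^4) = 14*A^12 + 70*A^8 + 112*A^4 + 70 + 14*A^-4
  A^2 * (16*d + 39*d^3 + d^5) = -A^12 - 44*A^8 - 143*A^4 - 143 - 44*A^-4 - A^-8
  A^0 * (9 + 56*d^2 + 5*d^4) = 5*A^8 + 76*A^4 + 151 + 76*A^-4 + 5*A^-8
  A^-2 * (46*d + 10*d^3) = -10*A^4 - 76 - 76*A^-4 - 10*A^-8
  A^-4 * (14 + 14*d^2) = 14 + 42*A^-4 + 14*A^-8
  A^-6 * (7*d + d^3) = -1 - 10*A^-4 - 10*A^-8 - A^-12
  A^-8 * (d^2) = A^-4 + 2*A^-8 + A^-12
Summing the groups: <K> = -A^16 + A^12 - A^8 + A^4 + A^-4
Normalise by the writhe: (-A^3)^(-w) = (-A^3)^(4) = A^12, so f(A) = A^12 * <K> = -A^28 + A^24 - A^20 + A^16 + A^8.
Substitute A = t^(-1/4), i.e. A^e → t^(-e/4): V(t) = t^-2 + t^-4 - t^-5 + t^-6 - t^-7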